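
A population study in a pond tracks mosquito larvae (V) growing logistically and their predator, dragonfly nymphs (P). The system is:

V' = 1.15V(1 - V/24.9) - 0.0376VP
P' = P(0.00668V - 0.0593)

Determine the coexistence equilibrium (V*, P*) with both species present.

From dP/dt = 0 with P > 0: 0.00668V* = 0.0593, so V* = 8.88.
Substitute into dV/dt = 0: 1.15(1 - 8.88/24.9) = 0.0376P*.
The bracket is 0.643, giving P* = 0.74/0.0376 = 19.7.

V* ≈ 8.88, P* ≈ 19.7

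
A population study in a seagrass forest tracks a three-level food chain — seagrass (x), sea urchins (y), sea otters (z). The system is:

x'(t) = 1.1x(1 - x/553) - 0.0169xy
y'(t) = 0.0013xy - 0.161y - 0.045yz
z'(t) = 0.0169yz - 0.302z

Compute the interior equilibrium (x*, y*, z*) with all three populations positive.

From dz/dt = 0: 0.0169y* = 0.302, so y* = 17.9.
From dx/dt = 0: 1.1(1 - x*/553) = 0.0169·17.9, giving x* = 553·(1 - 0.275) = 401.
From dy/dt = 0: 0.0013·401 - 0.161 = 0.045z*, so z* = 0.361/0.045 = 8.01.

x* ≈ 401, y* ≈ 17.9, z* ≈ 8.01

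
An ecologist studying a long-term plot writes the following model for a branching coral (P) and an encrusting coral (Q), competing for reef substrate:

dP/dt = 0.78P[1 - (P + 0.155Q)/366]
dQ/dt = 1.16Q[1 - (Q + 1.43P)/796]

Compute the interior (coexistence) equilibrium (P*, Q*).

Setting both brackets to zero gives the nullclines P + 0.155Q = 366 and 1.43P + Q = 796.
Substituting Q = 796 - 1.43P into the first: P(1 - 0.155·1.43) = 366 - 0.155·796.
So P* = 243/0.778 = 312, and then Q* = 796 - 1.43·312 = 350.

P* ≈ 312, Q* ≈ 350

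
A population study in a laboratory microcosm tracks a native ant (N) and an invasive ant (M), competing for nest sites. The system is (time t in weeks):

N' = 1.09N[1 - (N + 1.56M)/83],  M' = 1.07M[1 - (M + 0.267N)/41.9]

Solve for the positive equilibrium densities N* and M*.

Setting both brackets to zero gives the nullclines N + 1.56M = 83 and 0.267N + M = 41.9.
Substituting M = 41.9 - 0.267N into the first: N(1 - 1.56·0.267) = 83 - 1.56·41.9.
So N* = 17.6/0.583 = 30.2, and then M* = 41.9 - 0.267·30.2 = 33.8.

N* ≈ 30.2, M* ≈ 33.8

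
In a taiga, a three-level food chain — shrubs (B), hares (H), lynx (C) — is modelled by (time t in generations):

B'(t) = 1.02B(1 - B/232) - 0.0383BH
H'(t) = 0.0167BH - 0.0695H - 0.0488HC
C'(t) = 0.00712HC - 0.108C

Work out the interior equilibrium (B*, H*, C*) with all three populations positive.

From dC/dt = 0: 0.00712H* = 0.108, so H* = 15.2.
From dB/dt = 0: 1.02(1 - B*/232) = 0.0383·15.2, giving B* = 232·(1 - 0.57) = 99.9.
From dH/dt = 0: 0.0167·99.9 - 0.0695 = 0.0488C*, so C* = 1.6/0.0488 = 32.7.

B* ≈ 99.9, H* ≈ 15.2, C* ≈ 32.7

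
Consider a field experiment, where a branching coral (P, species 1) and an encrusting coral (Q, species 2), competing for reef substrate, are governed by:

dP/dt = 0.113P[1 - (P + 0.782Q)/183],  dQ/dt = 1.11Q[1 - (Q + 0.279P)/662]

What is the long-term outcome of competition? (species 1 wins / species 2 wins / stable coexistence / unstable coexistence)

species 2 excludes species 1

Compare the nullcline intercepts: K1/α12 = 183/0.782 = 234 < K2 = 662; K2/α21 = 662/0.279 = 2370 > K1 = 183.
Since the inequalities point opposite ways, species 2 can invade but species 1 cannot.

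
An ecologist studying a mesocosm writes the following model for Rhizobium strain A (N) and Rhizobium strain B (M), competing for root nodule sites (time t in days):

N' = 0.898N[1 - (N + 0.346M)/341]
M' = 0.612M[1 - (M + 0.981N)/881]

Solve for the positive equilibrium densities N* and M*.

N* ≈ 54.8, M* ≈ 827

Setting both brackets to zero gives the nullclines N + 0.346M = 341 and 0.981N + M = 881.
Substituting M = 881 - 0.981N into the first: N(1 - 0.346·0.981) = 341 - 0.346·881.
So N* = 36.2/0.661 = 54.8, and then M* = 881 - 0.981·54.8 = 827.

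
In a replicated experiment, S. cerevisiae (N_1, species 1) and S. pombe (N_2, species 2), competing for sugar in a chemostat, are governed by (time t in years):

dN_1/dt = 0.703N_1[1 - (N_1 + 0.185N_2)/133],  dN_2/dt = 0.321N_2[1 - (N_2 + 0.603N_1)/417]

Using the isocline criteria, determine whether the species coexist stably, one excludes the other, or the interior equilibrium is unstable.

Compare the nullcline intercepts: K1/α12 = 133/0.185 = 719 > K2 = 417; K2/α21 = 417/0.603 = 692 > K1 = 133.
Since both inequalities hold, each species can invade when rare, so the interior equilibrium is stable.

stable coexistence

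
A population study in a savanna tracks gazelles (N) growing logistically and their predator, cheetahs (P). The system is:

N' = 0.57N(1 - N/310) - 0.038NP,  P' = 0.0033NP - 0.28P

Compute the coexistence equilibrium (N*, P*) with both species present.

From dP/dt = 0 with P > 0: 0.0033N* = 0.28, so N* = 84.8.
Substitute into dN/dt = 0: 0.57(1 - 84.8/310) = 0.038P*.
The bracket is 0.726, giving P* = 0.414/0.038 = 10.9.

N* ≈ 84.8, P* ≈ 10.9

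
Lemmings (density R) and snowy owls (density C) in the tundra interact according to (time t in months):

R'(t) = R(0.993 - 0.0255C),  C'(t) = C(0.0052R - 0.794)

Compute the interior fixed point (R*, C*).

R* ≈ 153, C* ≈ 38.9

Set dC/dt = 0 with C > 0: 0.0052R - 0.794 = 0, so R* = 0.794/0.0052 = 153.
Set dR/dt = 0 with R > 0: 0.993 - 0.0255C = 0, so C* = 0.993/0.0255 = 38.9.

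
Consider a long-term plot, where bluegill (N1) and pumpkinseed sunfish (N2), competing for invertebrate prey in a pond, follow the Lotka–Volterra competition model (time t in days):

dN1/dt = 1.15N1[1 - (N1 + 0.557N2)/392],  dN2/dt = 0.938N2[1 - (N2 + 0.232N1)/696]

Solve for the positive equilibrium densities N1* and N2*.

N1* ≈ 4.97, N2* ≈ 695

Setting both brackets to zero gives the nullclines N1 + 0.557N2 = 392 and 0.232N1 + N2 = 696.
Substituting N2 = 696 - 0.232N1 into the first: N1(1 - 0.557·0.232) = 392 - 0.557·696.
So N1* = 4.33/0.871 = 4.97, and then N2* = 696 - 0.232·4.97 = 695.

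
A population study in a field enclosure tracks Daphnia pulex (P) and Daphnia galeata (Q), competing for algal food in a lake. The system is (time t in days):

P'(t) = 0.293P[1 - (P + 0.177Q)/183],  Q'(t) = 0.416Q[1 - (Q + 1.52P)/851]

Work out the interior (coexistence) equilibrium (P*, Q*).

Setting both brackets to zero gives the nullclines P + 0.177Q = 183 and 1.52P + Q = 851.
Substituting Q = 851 - 1.52P into the first: P(1 - 0.177·1.52) = 183 - 0.177·851.
So P* = 32.4/0.731 = 44.3, and then Q* = 851 - 1.52·44.3 = 784.

P* ≈ 44.3, Q* ≈ 784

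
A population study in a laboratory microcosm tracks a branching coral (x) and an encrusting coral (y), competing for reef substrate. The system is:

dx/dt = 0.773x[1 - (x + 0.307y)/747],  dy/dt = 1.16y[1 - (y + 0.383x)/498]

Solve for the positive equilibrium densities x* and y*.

x* ≈ 673, y* ≈ 240

Setting both brackets to zero gives the nullclines x + 0.307y = 747 and 0.383x + y = 498.
Substituting y = 498 - 0.383x into the first: x(1 - 0.307·0.383) = 747 - 0.307·498.
So x* = 594/0.882 = 673, and then y* = 498 - 0.383·673 = 240.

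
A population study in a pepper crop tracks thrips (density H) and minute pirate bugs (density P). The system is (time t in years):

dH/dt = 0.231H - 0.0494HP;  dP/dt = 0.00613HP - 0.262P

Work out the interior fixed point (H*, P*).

H* ≈ 42.7, P* ≈ 4.68

Set dP/dt = 0 with P > 0: 0.00613H - 0.262 = 0, so H* = 0.262/0.00613 = 42.7.
Set dH/dt = 0 with H > 0: 0.231 - 0.0494P = 0, so P* = 0.231/0.0494 = 4.68.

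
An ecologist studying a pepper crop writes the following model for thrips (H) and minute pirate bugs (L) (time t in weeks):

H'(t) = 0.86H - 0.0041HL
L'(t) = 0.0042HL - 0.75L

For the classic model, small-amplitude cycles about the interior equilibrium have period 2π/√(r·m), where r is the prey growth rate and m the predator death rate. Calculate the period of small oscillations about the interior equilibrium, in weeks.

T ≈ 7.82 weeks

Here r = 0.86 and m = 0.75, so r·m = 0.645.
ω = √0.645 = 0.803 per week, hence T = 2π/ω ≈ 7.82 weeks.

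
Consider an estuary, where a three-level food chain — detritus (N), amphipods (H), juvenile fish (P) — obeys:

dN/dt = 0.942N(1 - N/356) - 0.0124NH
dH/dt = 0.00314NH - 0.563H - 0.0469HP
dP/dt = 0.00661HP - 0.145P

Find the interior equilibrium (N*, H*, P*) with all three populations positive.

From dP/dt = 0: 0.00661H* = 0.145, so H* = 21.9.
From dN/dt = 0: 0.942(1 - N*/356) = 0.0124·21.9, giving N* = 356·(1 - 0.289) = 253.
From dH/dt = 0: 0.00314·253 - 0.563 = 0.0469P*, so P* = 0.232/0.0469 = 4.95.

N* ≈ 253, H* ≈ 21.9, P* ≈ 4.95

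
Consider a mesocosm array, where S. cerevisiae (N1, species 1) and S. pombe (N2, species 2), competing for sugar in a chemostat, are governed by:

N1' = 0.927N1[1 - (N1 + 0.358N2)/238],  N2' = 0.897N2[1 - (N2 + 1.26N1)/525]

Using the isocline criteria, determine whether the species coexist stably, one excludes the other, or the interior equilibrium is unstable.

stable coexistence

Compare the nullcline intercepts: K1/α12 = 238/0.358 = 665 > K2 = 525; K2/α21 = 525/1.26 = 417 > K1 = 238.
Since both inequalities hold, each species can invade when rare, so the interior equilibrium is stable.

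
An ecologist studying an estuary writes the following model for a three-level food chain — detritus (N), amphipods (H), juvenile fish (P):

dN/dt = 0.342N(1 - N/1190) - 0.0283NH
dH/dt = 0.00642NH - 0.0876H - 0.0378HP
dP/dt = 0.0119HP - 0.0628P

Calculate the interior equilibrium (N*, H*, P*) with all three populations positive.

N* ≈ 670, H* ≈ 5.28, P* ≈ 112

From dP/dt = 0: 0.0119H* = 0.0628, so H* = 5.28.
From dN/dt = 0: 0.342(1 - N*/1190) = 0.0283·5.28, giving N* = 1190·(1 - 0.437) = 670.
From dH/dt = 0: 0.00642·670 - 0.0876 = 0.0378P*, so P* = 4.22/0.0378 = 112.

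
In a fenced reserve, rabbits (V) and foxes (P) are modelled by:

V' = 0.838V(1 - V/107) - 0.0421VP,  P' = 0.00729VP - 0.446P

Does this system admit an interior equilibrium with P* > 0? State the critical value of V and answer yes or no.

Threshold V = 61.2; K > 61.2, so yes, the predator persists.

The predator equation gives dP/dt > 0 only when V > 0.446/0.00729 = 61.2.
Without the predator, V → K = 107. Since 107 > 61.2, the predator can invade and persist.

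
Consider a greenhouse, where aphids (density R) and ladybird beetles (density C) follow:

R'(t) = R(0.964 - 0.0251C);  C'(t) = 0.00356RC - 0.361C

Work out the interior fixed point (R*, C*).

Set dC/dt = 0 with C > 0: 0.00356R - 0.361 = 0, so R* = 0.361/0.00356 = 101.
Set dR/dt = 0 with R > 0: 0.964 - 0.0251C = 0, so C* = 0.964/0.0251 = 38.4.

R* ≈ 101, C* ≈ 38.4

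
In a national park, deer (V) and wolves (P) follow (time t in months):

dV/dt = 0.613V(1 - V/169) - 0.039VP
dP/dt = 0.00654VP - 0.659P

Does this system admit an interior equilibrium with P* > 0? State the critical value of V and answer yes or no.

Threshold V = 101; K > 101, so yes, the predator persists.

The predator equation gives dP/dt > 0 only when V > 0.659/0.00654 = 101.
Without the predator, V → K = 169. Since 169 > 101, the predator can invade and persist.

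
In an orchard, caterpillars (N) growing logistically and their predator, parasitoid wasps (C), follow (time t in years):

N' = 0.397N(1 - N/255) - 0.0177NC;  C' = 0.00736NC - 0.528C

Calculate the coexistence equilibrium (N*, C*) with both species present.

N* ≈ 71.7, C* ≈ 16.1

From dC/dt = 0 with C > 0: 0.00736N* = 0.528, so N* = 71.7.
Substitute into dN/dt = 0: 0.397(1 - 71.7/255) = 0.0177C*.
The bracket is 0.719, giving C* = 0.285/0.0177 = 16.1.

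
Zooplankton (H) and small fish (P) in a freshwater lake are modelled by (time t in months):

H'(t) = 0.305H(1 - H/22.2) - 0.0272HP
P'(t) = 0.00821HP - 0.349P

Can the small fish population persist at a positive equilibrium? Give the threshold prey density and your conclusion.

Threshold H = 42.5; K < 42.5, so no, the predator goes extinct.

The predator equation gives dP/dt > 0 only when H > 0.349/0.00821 = 42.5.
Without the predator, H → K = 22.2. Since 22.2 < 42.5, the predator cannot invade.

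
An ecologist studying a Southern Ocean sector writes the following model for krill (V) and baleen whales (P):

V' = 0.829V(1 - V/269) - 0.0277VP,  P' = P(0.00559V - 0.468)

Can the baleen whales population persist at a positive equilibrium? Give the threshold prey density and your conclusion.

The predator equation gives dP/dt > 0 only when V > 0.468/0.00559 = 83.7.
Without the predator, V → K = 269. Since 269 > 83.7, the predator can invade and persist.

Threshold V = 83.7; K > 83.7, so yes, the predator persists.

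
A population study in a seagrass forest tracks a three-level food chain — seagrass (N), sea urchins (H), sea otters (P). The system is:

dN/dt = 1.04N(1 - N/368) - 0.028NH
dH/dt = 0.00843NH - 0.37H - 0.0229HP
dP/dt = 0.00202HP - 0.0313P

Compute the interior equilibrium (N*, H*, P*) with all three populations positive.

From dP/dt = 0: 0.00202H* = 0.0313, so H* = 15.5.
From dN/dt = 0: 1.04(1 - N*/368) = 0.028·15.5, giving N* = 368·(1 - 0.417) = 214.
From dH/dt = 0: 0.00843·214 - 0.37 = 0.0229P*, so P* = 1.44/0.0229 = 62.8.

N* ≈ 214, H* ≈ 15.5, P* ≈ 62.8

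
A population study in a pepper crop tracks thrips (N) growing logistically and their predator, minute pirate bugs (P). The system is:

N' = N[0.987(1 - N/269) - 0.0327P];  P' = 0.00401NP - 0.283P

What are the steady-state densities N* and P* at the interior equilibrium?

N* ≈ 70.6, P* ≈ 22.3

From dP/dt = 0 with P > 0: 0.00401N* = 0.283, so N* = 70.6.
Substitute into dN/dt = 0: 0.987(1 - 70.6/269) = 0.0327P*.
The bracket is 0.738, giving P* = 0.728/0.0327 = 22.3.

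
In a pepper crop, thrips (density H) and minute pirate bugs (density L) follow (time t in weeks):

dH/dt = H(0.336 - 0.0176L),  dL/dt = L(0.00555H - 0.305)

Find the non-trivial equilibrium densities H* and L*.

Set dL/dt = 0 with L > 0: 0.00555H - 0.305 = 0, so H* = 0.305/0.00555 = 55.
Set dH/dt = 0 with H > 0: 0.336 - 0.0176L = 0, so L* = 0.336/0.0176 = 19.1.

H* ≈ 55, L* ≈ 19.1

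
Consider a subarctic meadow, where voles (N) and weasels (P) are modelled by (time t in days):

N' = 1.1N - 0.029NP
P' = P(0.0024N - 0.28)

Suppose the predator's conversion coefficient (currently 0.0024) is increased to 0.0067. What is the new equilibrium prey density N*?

N* ≈ 41.8

At the interior fixed point, setting dP/dt = 0 with P > 0 fixes N* = (predator death rate)/(NP coefficient) — independent of the other coefficients.
With the change, N* = 0.28/0.0067 = 41.8; it falls from 117.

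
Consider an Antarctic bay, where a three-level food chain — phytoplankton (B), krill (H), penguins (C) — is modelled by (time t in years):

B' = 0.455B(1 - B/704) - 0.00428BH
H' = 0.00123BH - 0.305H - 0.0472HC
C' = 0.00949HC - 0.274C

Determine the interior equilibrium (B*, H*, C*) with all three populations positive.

B* ≈ 513, H* ≈ 28.9, C* ≈ 6.9

From dC/dt = 0: 0.00949H* = 0.274, so H* = 28.9.
From dB/dt = 0: 0.455(1 - B*/704) = 0.00428·28.9, giving B* = 704·(1 - 0.272) = 513.
From dH/dt = 0: 0.00123·513 - 0.305 = 0.0472C*, so C* = 0.326/0.0472 = 6.9.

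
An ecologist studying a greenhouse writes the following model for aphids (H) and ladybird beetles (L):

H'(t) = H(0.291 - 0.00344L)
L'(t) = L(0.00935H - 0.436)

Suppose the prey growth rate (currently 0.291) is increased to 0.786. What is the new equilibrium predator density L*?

At the interior fixed point, setting dH/dt = 0 with H > 0 fixes L* = (prey growth rate)/(HL coefficient) — independent of the other coefficients.
With the change, L* = 0.786/0.00344 = 228; it rises from 84.6.

L* ≈ 228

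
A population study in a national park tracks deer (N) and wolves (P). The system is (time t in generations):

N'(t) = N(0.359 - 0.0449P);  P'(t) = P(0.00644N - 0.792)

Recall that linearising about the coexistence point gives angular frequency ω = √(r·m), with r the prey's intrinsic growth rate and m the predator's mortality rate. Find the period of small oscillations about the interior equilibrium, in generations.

T ≈ 11.8 generations

Here r = 0.359 and m = 0.792, so r·m = 0.284.
ω = √0.284 = 0.533 per generation, hence T = 2π/ω ≈ 11.8 generations.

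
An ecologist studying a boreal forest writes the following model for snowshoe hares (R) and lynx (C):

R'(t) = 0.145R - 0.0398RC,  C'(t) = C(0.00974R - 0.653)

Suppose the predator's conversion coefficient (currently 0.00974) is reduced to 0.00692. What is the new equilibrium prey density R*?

At the interior fixed point, setting dC/dt = 0 with C > 0 fixes R* = (predator death rate)/(RC coefficient) — independent of the other coefficients.
With the change, R* = 0.653/0.00692 = 94.4; it rises from 67.

R* ≈ 94.4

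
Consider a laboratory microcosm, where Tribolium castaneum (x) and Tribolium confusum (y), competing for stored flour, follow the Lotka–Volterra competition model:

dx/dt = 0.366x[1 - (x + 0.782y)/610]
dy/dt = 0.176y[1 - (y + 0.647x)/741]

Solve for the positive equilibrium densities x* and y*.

x* ≈ 61.8, y* ≈ 701

Setting both brackets to zero gives the nullclines x + 0.782y = 610 and 0.647x + y = 741.
Substituting y = 741 - 0.647x into the first: x(1 - 0.782·0.647) = 610 - 0.782·741.
So x* = 30.5/0.494 = 61.8, and then y* = 741 - 0.647·61.8 = 701.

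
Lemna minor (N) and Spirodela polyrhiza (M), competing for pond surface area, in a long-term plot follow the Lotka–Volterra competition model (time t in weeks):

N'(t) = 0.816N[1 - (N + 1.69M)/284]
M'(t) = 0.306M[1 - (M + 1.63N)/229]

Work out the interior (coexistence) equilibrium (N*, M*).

N* ≈ 58.7, M* ≈ 133

Setting both brackets to zero gives the nullclines N + 1.69M = 284 and 1.63N + M = 229.
Substituting M = 229 - 1.63N into the first: N(1 - 1.69·1.63) = 284 - 1.69·229.
So N* = -103/-1.75 = 58.7, and then M* = 229 - 1.63·58.7 = 133.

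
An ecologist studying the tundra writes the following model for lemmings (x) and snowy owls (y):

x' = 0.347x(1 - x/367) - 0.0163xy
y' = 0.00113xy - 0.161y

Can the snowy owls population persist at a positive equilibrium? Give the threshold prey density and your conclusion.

Threshold x = 142; K > 142, so yes, the predator persists.

The predator equation gives dy/dt > 0 only when x > 0.161/0.00113 = 142.
Without the predator, x → K = 367. Since 367 > 142, the predator can invade and persist.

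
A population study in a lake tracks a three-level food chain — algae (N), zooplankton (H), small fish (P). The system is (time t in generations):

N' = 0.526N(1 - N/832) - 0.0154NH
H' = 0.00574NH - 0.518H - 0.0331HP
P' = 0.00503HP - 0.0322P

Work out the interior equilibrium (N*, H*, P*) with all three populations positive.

From dP/dt = 0: 0.00503H* = 0.0322, so H* = 6.4.
From dN/dt = 0: 0.526(1 - N*/832) = 0.0154·6.4, giving N* = 832·(1 - 0.187) = 676.
From dH/dt = 0: 0.00574·676 - 0.518 = 0.0331P*, so P* = 3.36/0.0331 = 102.

N* ≈ 676, H* ≈ 6.4, P* ≈ 102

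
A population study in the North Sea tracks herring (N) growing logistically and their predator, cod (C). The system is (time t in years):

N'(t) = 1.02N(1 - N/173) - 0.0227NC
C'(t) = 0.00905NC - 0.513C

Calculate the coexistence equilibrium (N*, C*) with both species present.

From dC/dt = 0 with C > 0: 0.00905N* = 0.513, so N* = 56.7.
Substitute into dN/dt = 0: 1.02(1 - 56.7/173) = 0.0227C*.
The bracket is 0.672, giving C* = 0.686/0.0227 = 30.2.

N* ≈ 56.7, C* ≈ 30.2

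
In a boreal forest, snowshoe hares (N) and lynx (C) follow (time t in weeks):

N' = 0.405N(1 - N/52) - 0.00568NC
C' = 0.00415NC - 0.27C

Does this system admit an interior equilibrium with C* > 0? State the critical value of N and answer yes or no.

The predator equation gives dC/dt > 0 only when N > 0.27/0.00415 = 65.1.
Without the predator, N → K = 52. Since 52 < 65.1, the predator cannot invade.

Threshold N = 65.1; K < 65.1, so no, the predator goes extinct.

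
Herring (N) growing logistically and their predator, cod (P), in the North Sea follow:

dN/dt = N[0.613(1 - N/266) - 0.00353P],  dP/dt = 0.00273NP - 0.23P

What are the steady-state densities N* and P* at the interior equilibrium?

From dP/dt = 0 with P > 0: 0.00273N* = 0.23, so N* = 84.2.
Substitute into dN/dt = 0: 0.613(1 - 84.2/266) = 0.00353P*.
The bracket is 0.683, giving P* = 0.419/0.00353 = 119.

N* ≈ 84.2, P* ≈ 119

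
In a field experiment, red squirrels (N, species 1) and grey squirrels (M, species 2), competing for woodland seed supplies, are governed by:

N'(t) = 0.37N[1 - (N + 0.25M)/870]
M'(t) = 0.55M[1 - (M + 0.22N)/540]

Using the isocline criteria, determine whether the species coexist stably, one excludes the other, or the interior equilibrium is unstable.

Compare the nullcline intercepts: K1/α12 = 870/0.25 = 3480 > K2 = 540; K2/α21 = 540/0.22 = 2450 > K1 = 870.
Since both inequalities hold, each species can invade when rare, so the interior equilibrium is stable.

stable coexistence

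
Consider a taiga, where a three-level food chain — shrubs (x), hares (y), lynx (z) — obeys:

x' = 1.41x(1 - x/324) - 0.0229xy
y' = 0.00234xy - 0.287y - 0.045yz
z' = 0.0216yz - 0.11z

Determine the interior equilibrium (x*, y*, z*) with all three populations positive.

x* ≈ 297, y* ≈ 5.09, z* ≈ 9.08

From dz/dt = 0: 0.0216y* = 0.11, so y* = 5.09.
From dx/dt = 0: 1.41(1 - x*/324) = 0.0229·5.09, giving x* = 324·(1 - 0.0827) = 297.
From dy/dt = 0: 0.00234·297 - 0.287 = 0.045z*, so z* = 0.408/0.045 = 9.08.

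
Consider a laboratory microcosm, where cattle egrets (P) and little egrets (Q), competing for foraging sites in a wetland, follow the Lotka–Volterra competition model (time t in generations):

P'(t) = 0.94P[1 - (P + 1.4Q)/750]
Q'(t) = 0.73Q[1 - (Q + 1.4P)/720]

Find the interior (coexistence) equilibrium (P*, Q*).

P* ≈ 269, Q* ≈ 344

Setting both brackets to zero gives the nullclines P + 1.4Q = 750 and 1.4P + Q = 720.
Substituting Q = 720 - 1.4P into the first: P(1 - 1.4·1.4) = 750 - 1.4·720.
So P* = -258/-0.96 = 269, and then Q* = 720 - 1.4·269 = 344.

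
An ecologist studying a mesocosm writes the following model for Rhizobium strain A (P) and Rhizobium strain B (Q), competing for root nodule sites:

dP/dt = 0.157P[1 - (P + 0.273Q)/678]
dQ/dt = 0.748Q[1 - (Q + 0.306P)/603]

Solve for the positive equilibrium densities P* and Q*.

P* ≈ 560, Q* ≈ 432

Setting both brackets to zero gives the nullclines P + 0.273Q = 678 and 0.306P + Q = 603.
Substituting Q = 603 - 0.306P into the first: P(1 - 0.273·0.306) = 678 - 0.273·603.
So P* = 513/0.916 = 560, and then Q* = 603 - 0.306·560 = 432.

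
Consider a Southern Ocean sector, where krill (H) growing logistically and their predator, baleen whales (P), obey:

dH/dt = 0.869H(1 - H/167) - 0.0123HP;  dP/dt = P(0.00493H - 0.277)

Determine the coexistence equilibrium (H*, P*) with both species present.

From dP/dt = 0 with P > 0: 0.00493H* = 0.277, so H* = 56.2.
Substitute into dH/dt = 0: 0.869(1 - 56.2/167) = 0.0123P*.
The bracket is 0.664, giving P* = 0.577/0.0123 = 46.9.

H* ≈ 56.2, P* ≈ 46.9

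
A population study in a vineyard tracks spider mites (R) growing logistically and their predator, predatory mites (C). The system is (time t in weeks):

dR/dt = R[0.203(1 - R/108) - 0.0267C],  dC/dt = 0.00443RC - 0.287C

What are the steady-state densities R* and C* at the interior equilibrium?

From dC/dt = 0 with C > 0: 0.00443R* = 0.287, so R* = 64.8.
Substitute into dR/dt = 0: 0.203(1 - 64.8/108) = 0.0267C*.
The bracket is 0.4, giving C* = 0.0812/0.0267 = 3.04.

R* ≈ 64.8, C* ≈ 3.04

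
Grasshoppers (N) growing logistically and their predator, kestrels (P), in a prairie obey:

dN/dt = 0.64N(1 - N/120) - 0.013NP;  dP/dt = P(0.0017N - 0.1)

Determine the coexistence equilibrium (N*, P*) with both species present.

N* ≈ 58.8, P* ≈ 25.1

From dP/dt = 0 with P > 0: 0.0017N* = 0.1, so N* = 58.8.
Substitute into dN/dt = 0: 0.64(1 - 58.8/120) = 0.013P*.
The bracket is 0.51, giving P* = 0.326/0.013 = 25.1.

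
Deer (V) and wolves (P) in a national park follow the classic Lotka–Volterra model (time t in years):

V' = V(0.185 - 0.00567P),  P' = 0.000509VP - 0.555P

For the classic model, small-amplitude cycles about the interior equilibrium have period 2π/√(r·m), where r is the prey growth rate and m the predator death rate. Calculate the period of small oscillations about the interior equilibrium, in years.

T ≈ 19.6 years

Here r = 0.185 and m = 0.555, so r·m = 0.103.
ω = √0.103 = 0.32 per year, hence T = 2π/ω ≈ 19.6 years.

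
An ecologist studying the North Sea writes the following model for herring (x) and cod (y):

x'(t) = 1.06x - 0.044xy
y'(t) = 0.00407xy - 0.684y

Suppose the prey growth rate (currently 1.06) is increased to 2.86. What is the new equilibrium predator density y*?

At the interior fixed point, setting dx/dt = 0 with x > 0 fixes y* = (prey growth rate)/(xy coefficient) — independent of the other coefficients.
With the change, y* = 2.86/0.044 = 65; it rises from 24.1.

y* ≈ 65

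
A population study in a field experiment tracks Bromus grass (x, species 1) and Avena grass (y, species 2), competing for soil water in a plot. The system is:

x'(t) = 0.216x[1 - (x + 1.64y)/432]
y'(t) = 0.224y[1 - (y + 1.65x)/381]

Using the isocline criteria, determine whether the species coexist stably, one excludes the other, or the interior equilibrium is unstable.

unstable coexistence (outcome depends on initial conditions)

Compare the nullcline intercepts: K1/α12 = 432/1.64 = 263 < K2 = 381; K2/α21 = 381/1.65 = 231 < K1 = 432.
Since both are reversed, neither can invade when rare; the interior point is a saddle.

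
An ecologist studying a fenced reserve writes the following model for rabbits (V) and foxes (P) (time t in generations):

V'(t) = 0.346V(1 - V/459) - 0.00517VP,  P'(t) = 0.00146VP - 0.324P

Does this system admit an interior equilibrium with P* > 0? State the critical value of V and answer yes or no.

The predator equation gives dP/dt > 0 only when V > 0.324/0.00146 = 222.
Without the predator, V → K = 459. Since 459 > 222, the predator can invade and persist.

Threshold V = 222; K > 222, so yes, the predator persists.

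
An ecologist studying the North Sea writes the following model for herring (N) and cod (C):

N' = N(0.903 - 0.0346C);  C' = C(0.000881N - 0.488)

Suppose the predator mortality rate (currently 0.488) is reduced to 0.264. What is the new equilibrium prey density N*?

N* ≈ 300

At the interior fixed point, setting dC/dt = 0 with C > 0 fixes N* = (predator death rate)/(NC coefficient) — independent of the other coefficients.
With the change, N* = 0.264/0.000881 = 300; it falls from 554.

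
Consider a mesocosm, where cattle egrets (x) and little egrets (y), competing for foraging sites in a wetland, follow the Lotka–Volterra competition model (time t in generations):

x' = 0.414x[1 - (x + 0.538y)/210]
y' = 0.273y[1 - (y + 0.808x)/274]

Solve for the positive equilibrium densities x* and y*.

x* ≈ 111, y* ≈ 185

Setting both brackets to zero gives the nullclines x + 0.538y = 210 and 0.808x + y = 274.
Substituting y = 274 - 0.808x into the first: x(1 - 0.538·0.808) = 210 - 0.538·274.
So x* = 62.6/0.565 = 111, and then y* = 274 - 0.808·111 = 185.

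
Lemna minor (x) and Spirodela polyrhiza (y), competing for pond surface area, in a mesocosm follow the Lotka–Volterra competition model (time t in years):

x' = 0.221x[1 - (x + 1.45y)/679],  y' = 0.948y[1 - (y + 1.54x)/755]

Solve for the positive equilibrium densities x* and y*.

Setting both brackets to zero gives the nullclines x + 1.45y = 679 and 1.54x + y = 755.
Substituting y = 755 - 1.54x into the first: x(1 - 1.45·1.54) = 679 - 1.45·755.
So x* = -416/-1.23 = 337, and then y* = 755 - 1.54·337 = 236.

x* ≈ 337, y* ≈ 236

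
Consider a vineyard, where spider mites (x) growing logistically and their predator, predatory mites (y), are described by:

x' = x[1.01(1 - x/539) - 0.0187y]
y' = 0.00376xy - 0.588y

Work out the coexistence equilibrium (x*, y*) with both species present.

x* ≈ 156, y* ≈ 38.3

From dy/dt = 0 with y > 0: 0.00376x* = 0.588, so x* = 156.
Substitute into dx/dt = 0: 1.01(1 - 156/539) = 0.0187y*.
The bracket is 0.71, giving y* = 0.717/0.0187 = 38.3.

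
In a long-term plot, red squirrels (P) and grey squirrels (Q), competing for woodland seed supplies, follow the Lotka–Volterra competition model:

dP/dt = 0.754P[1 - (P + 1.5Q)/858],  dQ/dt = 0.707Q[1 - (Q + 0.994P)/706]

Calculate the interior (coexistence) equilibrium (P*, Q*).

Setting both brackets to zero gives the nullclines P + 1.5Q = 858 and 0.994P + Q = 706.
Substituting Q = 706 - 0.994P into the first: P(1 - 1.5·0.994) = 858 - 1.5·706.
So P* = -201/-0.491 = 409, and then Q* = 706 - 0.994·409 = 299.

P* ≈ 409, Q* ≈ 299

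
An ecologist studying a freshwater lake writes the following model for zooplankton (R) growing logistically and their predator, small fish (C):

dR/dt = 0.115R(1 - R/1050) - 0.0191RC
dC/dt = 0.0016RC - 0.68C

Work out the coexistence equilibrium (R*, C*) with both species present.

From dC/dt = 0 with C > 0: 0.0016R* = 0.68, so R* = 425.
Substitute into dR/dt = 0: 0.115(1 - 425/1050) = 0.0191C*.
The bracket is 0.595, giving C* = 0.0685/0.0191 = 3.58.

R* ≈ 425, C* ≈ 3.58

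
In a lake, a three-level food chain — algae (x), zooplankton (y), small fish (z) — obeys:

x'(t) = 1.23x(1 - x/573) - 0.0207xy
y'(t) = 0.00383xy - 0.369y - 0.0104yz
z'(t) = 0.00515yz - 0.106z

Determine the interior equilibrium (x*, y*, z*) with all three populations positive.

From dz/dt = 0: 0.00515y* = 0.106, so y* = 20.6.
From dx/dt = 0: 1.23(1 - x*/573) = 0.0207·20.6, giving x* = 573·(1 - 0.346) = 375.
From dy/dt = 0: 0.00383·375 - 0.369 = 0.0104z*, so z* = 1.07/0.0104 = 102.

x* ≈ 375, y* ≈ 20.6, z* ≈ 102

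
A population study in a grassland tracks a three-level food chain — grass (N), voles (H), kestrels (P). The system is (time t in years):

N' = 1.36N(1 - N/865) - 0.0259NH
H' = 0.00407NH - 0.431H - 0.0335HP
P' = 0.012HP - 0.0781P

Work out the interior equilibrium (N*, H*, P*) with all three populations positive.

N* ≈ 758, H* ≈ 6.51, P* ≈ 79.2

From dP/dt = 0: 0.012H* = 0.0781, so H* = 6.51.
From dN/dt = 0: 1.36(1 - N*/865) = 0.0259·6.51, giving N* = 865·(1 - 0.124) = 758.
From dH/dt = 0: 0.00407·758 - 0.431 = 0.0335P*, so P* = 2.65/0.0335 = 79.2.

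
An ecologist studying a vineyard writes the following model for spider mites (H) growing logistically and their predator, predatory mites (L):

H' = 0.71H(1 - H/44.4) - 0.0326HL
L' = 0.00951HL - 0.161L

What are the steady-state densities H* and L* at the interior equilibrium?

From dL/dt = 0 with L > 0: 0.00951H* = 0.161, so H* = 16.9.
Substitute into dH/dt = 0: 0.71(1 - 16.9/44.4) = 0.0326L*.
The bracket is 0.619, giving L* = 0.439/0.0326 = 13.5.

H* ≈ 16.9, L* ≈ 13.5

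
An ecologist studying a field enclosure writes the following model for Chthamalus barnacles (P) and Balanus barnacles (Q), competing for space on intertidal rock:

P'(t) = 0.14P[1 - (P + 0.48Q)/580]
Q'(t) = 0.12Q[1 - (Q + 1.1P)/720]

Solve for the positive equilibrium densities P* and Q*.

P* ≈ 497, Q* ≈ 174

Setting both brackets to zero gives the nullclines P + 0.48Q = 580 and 1.1P + Q = 720.
Substituting Q = 720 - 1.1P into the first: P(1 - 0.48·1.1) = 580 - 0.48·720.
So P* = 234/0.472 = 497, and then Q* = 720 - 1.1·497 = 174.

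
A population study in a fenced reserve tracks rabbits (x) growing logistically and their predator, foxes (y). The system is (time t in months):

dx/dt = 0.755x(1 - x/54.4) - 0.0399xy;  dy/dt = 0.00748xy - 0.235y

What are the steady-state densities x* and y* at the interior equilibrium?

x* ≈ 31.4, y* ≈ 7.99

From dy/dt = 0 with y > 0: 0.00748x* = 0.235, so x* = 31.4.
Substitute into dx/dt = 0: 0.755(1 - 31.4/54.4) = 0.0399y*.
The bracket is 0.422, giving y* = 0.319/0.0399 = 7.99.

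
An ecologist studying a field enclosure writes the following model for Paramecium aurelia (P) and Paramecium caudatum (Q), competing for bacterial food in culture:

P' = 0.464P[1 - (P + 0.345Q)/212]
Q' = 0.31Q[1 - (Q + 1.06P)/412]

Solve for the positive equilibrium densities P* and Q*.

Setting both brackets to zero gives the nullclines P + 0.345Q = 212 and 1.06P + Q = 412.
Substituting Q = 412 - 1.06P into the first: P(1 - 0.345·1.06) = 212 - 0.345·412.
So P* = 69.9/0.634 = 110, and then Q* = 412 - 1.06·110 = 295.

P* ≈ 110, Q* ≈ 295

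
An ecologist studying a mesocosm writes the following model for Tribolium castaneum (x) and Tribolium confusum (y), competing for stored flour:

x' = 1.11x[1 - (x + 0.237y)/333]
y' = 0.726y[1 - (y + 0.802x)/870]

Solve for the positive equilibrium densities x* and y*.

Setting both brackets to zero gives the nullclines x + 0.237y = 333 and 0.802x + y = 870.
Substituting y = 870 - 0.802x into the first: x(1 - 0.237·0.802) = 333 - 0.237·870.
So x* = 127/0.81 = 157, and then y* = 870 - 0.802·157 = 744.

x* ≈ 157, y* ≈ 744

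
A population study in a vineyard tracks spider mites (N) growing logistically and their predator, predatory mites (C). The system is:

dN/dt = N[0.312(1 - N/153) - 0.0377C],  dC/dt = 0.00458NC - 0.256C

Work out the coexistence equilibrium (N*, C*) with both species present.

N* ≈ 55.9, C* ≈ 5.25

From dC/dt = 0 with C > 0: 0.00458N* = 0.256, so N* = 55.9.
Substitute into dN/dt = 0: 0.312(1 - 55.9/153) = 0.0377C*.
The bracket is 0.635, giving C* = 0.198/0.0377 = 5.25.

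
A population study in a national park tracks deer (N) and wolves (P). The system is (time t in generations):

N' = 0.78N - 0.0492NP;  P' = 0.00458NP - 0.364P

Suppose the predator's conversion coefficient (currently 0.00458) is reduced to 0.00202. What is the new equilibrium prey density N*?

N* ≈ 180

At the interior fixed point, setting dP/dt = 0 with P > 0 fixes N* = (predator death rate)/(NP coefficient) — independent of the other coefficients.
With the change, N* = 0.364/0.00202 = 180; it rises from 79.5.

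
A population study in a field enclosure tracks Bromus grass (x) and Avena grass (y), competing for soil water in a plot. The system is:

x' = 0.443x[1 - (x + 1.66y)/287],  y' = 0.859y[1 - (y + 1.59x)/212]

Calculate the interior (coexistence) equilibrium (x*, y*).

x* ≈ 39.6, y* ≈ 149

Setting both brackets to zero gives the nullclines x + 1.66y = 287 and 1.59x + y = 212.
Substituting y = 212 - 1.59x into the first: x(1 - 1.66·1.59) = 287 - 1.66·212.
So x* = -64.9/-1.64 = 39.6, and then y* = 212 - 1.59·39.6 = 149.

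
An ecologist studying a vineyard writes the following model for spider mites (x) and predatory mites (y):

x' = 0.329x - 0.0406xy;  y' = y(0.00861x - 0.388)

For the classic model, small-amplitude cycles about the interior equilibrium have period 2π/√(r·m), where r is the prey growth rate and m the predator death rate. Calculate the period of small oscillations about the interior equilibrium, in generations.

T ≈ 17.6 generations

Here r = 0.329 and m = 0.388, so r·m = 0.128.
ω = √0.128 = 0.357 per generation, hence T = 2π/ω ≈ 17.6 generations.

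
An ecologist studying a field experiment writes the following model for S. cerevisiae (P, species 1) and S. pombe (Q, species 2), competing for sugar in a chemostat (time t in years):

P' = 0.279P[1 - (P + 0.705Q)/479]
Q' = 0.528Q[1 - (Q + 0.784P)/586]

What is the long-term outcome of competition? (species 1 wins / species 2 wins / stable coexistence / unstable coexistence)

stable coexistence

Compare the nullcline intercepts: K1/α12 = 479/0.705 = 679 > K2 = 586; K2/α21 = 586/0.784 = 747 > K1 = 479.
Since both inequalities hold, each species can invade when rare, so the interior equilibrium is stable.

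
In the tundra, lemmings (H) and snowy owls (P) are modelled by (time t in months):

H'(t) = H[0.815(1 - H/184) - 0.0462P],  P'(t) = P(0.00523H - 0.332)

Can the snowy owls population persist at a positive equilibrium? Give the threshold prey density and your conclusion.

Threshold H = 63.5; K > 63.5, so yes, the predator persists.

The predator equation gives dP/dt > 0 only when H > 0.332/0.00523 = 63.5.
Without the predator, H → K = 184. Since 184 > 63.5, the predator can invade and persist.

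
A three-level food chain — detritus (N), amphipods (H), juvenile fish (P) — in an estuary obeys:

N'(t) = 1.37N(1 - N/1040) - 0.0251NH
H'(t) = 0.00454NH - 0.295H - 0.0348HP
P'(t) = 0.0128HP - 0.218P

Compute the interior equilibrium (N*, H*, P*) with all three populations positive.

From dP/dt = 0: 0.0128H* = 0.218, so H* = 17.
From dN/dt = 0: 1.37(1 - N*/1040) = 0.0251·17, giving N* = 1040·(1 - 0.312) = 715.
From dH/dt = 0: 0.00454·715 - 0.295 = 0.0348P*, so P* = 2.95/0.0348 = 84.9.

N* ≈ 715, H* ≈ 17, P* ≈ 84.9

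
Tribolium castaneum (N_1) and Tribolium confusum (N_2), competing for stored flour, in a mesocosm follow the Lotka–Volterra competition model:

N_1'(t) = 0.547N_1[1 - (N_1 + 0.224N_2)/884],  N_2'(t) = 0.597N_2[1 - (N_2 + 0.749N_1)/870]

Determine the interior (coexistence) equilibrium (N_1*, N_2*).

Setting both brackets to zero gives the nullclines N_1 + 0.224N_2 = 884 and 0.749N_1 + N_2 = 870.
Substituting N_2 = 870 - 0.749N_1 into the first: N_1(1 - 0.224·0.749) = 884 - 0.224·870.
So N_1* = 689/0.832 = 828, and then N_2* = 870 - 0.749·828 = 250.

N_1* ≈ 828, N_2* ≈ 250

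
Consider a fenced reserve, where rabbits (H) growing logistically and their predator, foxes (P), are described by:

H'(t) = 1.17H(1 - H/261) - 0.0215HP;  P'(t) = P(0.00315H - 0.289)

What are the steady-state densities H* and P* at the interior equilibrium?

From dP/dt = 0 with P > 0: 0.00315H* = 0.289, so H* = 91.7.
Substitute into dH/dt = 0: 1.17(1 - 91.7/261) = 0.0215P*.
The bracket is 0.648, giving P* = 0.759/0.0215 = 35.3.

H* ≈ 91.7, P* ≈ 35.3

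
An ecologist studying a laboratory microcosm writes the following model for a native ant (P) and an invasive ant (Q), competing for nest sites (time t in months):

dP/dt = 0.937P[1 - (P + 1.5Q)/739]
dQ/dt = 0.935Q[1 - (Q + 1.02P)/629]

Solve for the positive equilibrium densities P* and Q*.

P* ≈ 386, Q* ≈ 235

Setting both brackets to zero gives the nullclines P + 1.5Q = 739 and 1.02P + Q = 629.
Substituting Q = 629 - 1.02P into the first: P(1 - 1.5·1.02) = 739 - 1.5·629.
So P* = -204/-0.53 = 386, and then Q* = 629 - 1.02·386 = 235.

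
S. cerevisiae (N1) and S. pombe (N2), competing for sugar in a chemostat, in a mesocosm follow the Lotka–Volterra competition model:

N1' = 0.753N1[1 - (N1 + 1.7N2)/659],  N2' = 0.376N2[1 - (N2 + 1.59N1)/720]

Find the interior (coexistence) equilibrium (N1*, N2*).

Setting both brackets to zero gives the nullclines N1 + 1.7N2 = 659 and 1.59N1 + N2 = 720.
Substituting N2 = 720 - 1.59N1 into the first: N1(1 - 1.7·1.59) = 659 - 1.7·720.
So N1* = -565/-1.7 = 332, and then N2* = 720 - 1.59·332 = 192.

N1* ≈ 332, N2* ≈ 192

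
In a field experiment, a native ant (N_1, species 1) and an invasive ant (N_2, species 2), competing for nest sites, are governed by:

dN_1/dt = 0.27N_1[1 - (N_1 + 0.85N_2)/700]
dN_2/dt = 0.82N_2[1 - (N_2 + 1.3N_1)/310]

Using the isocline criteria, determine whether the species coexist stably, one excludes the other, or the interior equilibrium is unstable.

Compare the nullcline intercepts: K1/α12 = 700/0.85 = 824 > K2 = 310; K2/α21 = 310/1.3 = 238 < K1 = 700.
Since the inequalities point opposite ways, species 1 can invade but species 2 cannot.

species 1 excludes species 2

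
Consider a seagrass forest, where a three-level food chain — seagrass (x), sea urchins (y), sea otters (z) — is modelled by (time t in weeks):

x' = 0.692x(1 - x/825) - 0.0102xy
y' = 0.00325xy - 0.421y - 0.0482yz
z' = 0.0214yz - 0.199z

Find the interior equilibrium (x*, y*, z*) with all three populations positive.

x* ≈ 712, y* ≈ 9.3, z* ≈ 39.3

From dz/dt = 0: 0.0214y* = 0.199, so y* = 9.3.
From dx/dt = 0: 0.692(1 - x*/825) = 0.0102·9.3, giving x* = 825·(1 - 0.137) = 712.
From dy/dt = 0: 0.00325·712 - 0.421 = 0.0482z*, so z* = 1.89/0.0482 = 39.3.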